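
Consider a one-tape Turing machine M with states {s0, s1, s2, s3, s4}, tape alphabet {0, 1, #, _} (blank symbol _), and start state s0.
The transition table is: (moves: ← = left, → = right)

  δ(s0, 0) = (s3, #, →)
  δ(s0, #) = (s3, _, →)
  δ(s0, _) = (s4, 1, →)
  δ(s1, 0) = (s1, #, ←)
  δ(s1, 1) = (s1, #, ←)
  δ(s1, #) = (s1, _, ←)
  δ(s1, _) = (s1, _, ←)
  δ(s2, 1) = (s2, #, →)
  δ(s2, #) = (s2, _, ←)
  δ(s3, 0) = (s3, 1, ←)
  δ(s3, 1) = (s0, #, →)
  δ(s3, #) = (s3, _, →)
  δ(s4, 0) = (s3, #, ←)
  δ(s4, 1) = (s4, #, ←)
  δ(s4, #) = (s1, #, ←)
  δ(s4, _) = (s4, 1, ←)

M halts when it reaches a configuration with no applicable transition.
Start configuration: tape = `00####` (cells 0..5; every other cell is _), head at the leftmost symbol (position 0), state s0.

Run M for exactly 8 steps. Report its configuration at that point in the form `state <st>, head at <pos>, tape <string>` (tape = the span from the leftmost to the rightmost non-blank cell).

state s3, head at 6, tape #

state=s0 head=0 tape=[0]0####_   (s0,0)→(s3,#,→)
state=s3 head=1 tape=#[0]####_   (s3,0)→(s3,1,←)
state=s3 head=0 tape=[#]1####_   (s3,#)→(s3,_,→)
state=s3 head=1 tape=_[1]####_   (s3,1)→(s0,#,→)
state=s0 head=2 tape=_#[#]###_   (s0,#)→(s3,_,→)
state=s3 head=3 tape=_#_[#]##_   (s3,#)→(s3,_,→)
state=s3 head=4 tape=_#__[#]#_   (s3,#)→(s3,_,→)
state=s3 head=5 tape=_#___[#]_   (s3,#)→(s3,_,→)
state=s3 head=6 tape=_#____[_]
After 8 steps: state s3, head at 6, tape #.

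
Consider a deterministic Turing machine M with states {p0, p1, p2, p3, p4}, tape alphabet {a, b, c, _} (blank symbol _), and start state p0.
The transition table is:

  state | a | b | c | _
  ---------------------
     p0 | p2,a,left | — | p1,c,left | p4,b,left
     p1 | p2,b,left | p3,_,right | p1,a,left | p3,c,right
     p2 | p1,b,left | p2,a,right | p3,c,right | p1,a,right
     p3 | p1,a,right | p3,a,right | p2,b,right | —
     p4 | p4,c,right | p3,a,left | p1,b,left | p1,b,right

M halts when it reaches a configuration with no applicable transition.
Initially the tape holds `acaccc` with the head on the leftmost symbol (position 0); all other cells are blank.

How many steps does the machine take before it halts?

p0 | __[a]caccc___   read a → write a, move left, go to p2
p2 | _[_]acaccc___   read _ → write a, move right, go to p1
p1 | _a[a]caccc___   read a → write b, move left, go to p2
p2 | _[a]bcaccc___   read a → write b, move left, go to p1
p1 | [_]bbcaccc___   read _ → write c, move right, go to p3
p3 | c[b]bcaccc___   read b → write a, move right, go to p3
p3 | ca[b]caccc___   read b → write a, move right, go to p3
p3 | caa[c]accc___   read c → write b, move right, go to p2
p2 | caab[a]ccc___   read a → write b, move left, go to p1
p1 | caa[b]bccc___   read b → write _, move right, go to p3
p3 | caa_[b]ccc___   read b → write a, move right, go to p3
p3 | caa_a[c]cc___   read c → write b, move right, go to p2
p2 | caa_ab[c]c___   read c → write c, move right, go to p3
p3 | caa_abc[c]___   read c → write b, move right, go to p2
p2 | caa_abcb[_]__   read _ → write a, move right, go to p1
p1 | caa_abcba[_]_   read _ → write c, move right, go to p3
p3 | caa_abcbac[_]
M halts after 16 transitions.

16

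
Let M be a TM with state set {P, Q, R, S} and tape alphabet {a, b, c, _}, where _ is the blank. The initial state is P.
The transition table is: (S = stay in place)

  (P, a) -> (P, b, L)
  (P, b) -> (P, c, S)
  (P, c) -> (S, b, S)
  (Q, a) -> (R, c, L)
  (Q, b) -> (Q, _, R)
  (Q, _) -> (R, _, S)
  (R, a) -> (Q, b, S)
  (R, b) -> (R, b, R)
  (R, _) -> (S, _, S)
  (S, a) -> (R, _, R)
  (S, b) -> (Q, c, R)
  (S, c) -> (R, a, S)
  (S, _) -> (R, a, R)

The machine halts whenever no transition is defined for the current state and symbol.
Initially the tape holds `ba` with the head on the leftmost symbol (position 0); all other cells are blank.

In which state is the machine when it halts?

R

P | [b]a   read b → write c, move S, go to P
P | [c]a   read c → write b, move S, go to S
S | [b]a   read b → write c, move R, go to Q
Q | c[a]   read a → write c, move L, go to R
R | [c]c
No transition is defined for (R, c); M halts in state R.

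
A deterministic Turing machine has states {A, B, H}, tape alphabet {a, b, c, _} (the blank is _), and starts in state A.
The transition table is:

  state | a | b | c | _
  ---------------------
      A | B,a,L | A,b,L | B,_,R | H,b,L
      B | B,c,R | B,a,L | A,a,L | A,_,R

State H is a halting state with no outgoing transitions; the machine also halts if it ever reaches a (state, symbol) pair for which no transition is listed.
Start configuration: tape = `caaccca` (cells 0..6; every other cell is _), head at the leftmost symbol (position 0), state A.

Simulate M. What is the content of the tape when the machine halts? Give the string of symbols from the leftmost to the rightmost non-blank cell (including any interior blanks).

c___cc_b

state=A head=0 tape=[c]aaccca__   (A,c)→(B,_,R)
state=B head=1 tape=_[a]accca__   (B,a)→(B,c,R)
state=B head=2 tape=_c[a]ccca__   (B,a)→(B,c,R)
state=B head=3 tape=_cc[c]cca__   (B,c)→(A,a,L)
state=A head=2 tape=_c[c]acca__   (A,c)→(B,_,R)
state=B head=3 tape=_c_[a]cca__   (B,a)→(B,c,R)
state=B head=4 tape=_c_c[c]ca__   (B,c)→(A,a,L)
state=A head=3 tape=_c_[c]aca__   (A,c)→(B,_,R)
state=B head=4 tape=_c__[a]ca__   (B,a)→(B,c,R)
state=B head=5 tape=_c__c[c]a__   (B,c)→(A,a,L)
state=A head=4 tape=_c__[c]aa__   (A,c)→(B,_,R)
state=B head=5 tape=_c___[a]a__   (B,a)→(B,c,R)
state=B head=6 tape=_c___c[a]__   (B,a)→(B,c,R)
state=B head=7 tape=_c___cc[_]_   (B,_)→(A,_,R)
state=A head=8 tape=_c___cc_[_]   (A,_)→(H,b,L)
state=H head=7 tape=_c___cc[_]b
The non-blank tape span at halt is c___cc_b.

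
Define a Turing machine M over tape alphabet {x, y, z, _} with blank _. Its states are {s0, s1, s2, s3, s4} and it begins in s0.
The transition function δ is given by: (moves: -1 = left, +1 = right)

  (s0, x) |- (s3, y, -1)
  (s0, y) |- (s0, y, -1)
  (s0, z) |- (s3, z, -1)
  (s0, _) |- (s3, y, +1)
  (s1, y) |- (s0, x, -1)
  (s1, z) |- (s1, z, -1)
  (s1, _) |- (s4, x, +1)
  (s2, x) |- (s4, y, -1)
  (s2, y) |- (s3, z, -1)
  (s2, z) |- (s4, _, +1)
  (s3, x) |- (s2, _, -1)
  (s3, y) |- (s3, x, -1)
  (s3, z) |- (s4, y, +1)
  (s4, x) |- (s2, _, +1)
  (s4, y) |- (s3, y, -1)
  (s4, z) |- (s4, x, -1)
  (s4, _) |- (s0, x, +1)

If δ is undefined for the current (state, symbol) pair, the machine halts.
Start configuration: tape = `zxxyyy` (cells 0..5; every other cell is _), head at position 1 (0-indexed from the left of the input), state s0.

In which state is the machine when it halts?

state=s0 head=1 tape=_z[x]xyyy   (s0,x)→(s3,y,-1)
state=s3 head=0 tape=_[z]yxyyy   (s3,z)→(s4,y,+1)
state=s4 head=1 tape=_y[y]xyyy   (s4,y)→(s3,y,-1)
state=s3 head=0 tape=_[y]yxyyy   (s3,y)→(s3,x,-1)
state=s3 head=-1 tape=[_]xyxyyy
No transition is defined for (s3, _); M halts in state s3.

s3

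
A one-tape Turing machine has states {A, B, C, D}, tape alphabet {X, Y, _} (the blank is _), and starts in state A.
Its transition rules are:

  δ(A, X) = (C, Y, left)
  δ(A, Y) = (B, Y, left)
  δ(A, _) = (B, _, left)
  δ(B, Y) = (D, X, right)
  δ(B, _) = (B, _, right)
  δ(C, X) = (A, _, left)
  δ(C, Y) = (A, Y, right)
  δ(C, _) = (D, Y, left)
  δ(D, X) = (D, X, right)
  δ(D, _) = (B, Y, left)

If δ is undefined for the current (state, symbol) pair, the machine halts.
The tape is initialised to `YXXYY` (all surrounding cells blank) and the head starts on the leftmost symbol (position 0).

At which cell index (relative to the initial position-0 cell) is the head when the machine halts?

3

A | _[Y]XXYY   read Y → write Y, move left, go to B
B | [_]YXXYY   read _ → write _, move right, go to B
B | _[Y]XXYY   read Y → write X, move right, go to D
D | _X[X]XYY   read X → write X, move right, go to D
D | _XX[X]YY   read X → write X, move right, go to D
D | _XXX[Y]Y
At halt the head is at cell 3.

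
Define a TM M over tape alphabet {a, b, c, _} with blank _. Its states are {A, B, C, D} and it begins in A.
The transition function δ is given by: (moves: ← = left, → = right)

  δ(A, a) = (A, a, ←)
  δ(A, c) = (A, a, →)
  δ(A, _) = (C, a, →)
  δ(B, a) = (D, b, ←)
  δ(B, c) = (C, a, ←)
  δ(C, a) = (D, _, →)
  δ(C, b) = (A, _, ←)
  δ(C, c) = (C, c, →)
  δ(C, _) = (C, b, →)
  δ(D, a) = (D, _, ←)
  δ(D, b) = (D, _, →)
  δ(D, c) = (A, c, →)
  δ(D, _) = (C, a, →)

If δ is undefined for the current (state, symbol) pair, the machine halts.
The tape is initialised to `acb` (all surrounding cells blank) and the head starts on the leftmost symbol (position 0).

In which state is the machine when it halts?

A

state=A head=0 tape=_[a]cb   (A,a)→(A,a,←)
state=A head=-1 tape=[_]acb   (A,_)→(C,a,→)
state=C head=0 tape=a[a]cb   (C,a)→(D,_,→)
state=D head=1 tape=a_[c]b   (D,c)→(A,c,→)
state=A head=2 tape=a_c[b]
No transition is defined for (A, b); M halts in state A.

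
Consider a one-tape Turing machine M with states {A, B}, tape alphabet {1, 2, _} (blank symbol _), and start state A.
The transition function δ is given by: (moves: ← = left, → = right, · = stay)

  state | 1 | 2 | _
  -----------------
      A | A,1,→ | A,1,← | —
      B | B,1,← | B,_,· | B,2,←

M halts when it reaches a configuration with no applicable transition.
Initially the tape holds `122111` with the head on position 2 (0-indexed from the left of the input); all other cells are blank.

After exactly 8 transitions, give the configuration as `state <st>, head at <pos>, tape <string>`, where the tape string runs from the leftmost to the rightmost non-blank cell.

state A, head at 6, tape 111111

A | 12[2]111_   read 2 → write 1, move ←, go to A
A | 1[2]1111_   read 2 → write 1, move ←, go to A
A | [1]11111_   read 1 → write 1, move →, go to A
A | 1[1]1111_   read 1 → write 1, move →, go to A
A | 11[1]111_   read 1 → write 1, move →, go to A
A | 111[1]11_   read 1 → write 1, move →, go to A
A | 1111[1]1_   read 1 → write 1, move →, go to A
A | 11111[1]_   read 1 → write 1, move →, go to A
A | 111111[_]
After 8 steps: state A, head at 6, tape 111111.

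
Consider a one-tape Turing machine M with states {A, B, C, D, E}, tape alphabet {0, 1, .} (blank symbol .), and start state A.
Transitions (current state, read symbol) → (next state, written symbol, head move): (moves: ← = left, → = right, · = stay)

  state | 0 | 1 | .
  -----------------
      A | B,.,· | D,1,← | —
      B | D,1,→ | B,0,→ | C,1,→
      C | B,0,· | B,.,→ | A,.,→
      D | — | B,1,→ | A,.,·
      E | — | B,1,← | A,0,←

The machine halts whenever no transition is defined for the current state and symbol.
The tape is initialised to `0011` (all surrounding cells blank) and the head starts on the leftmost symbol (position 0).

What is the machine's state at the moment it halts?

A | [0]011...   read 0 → write ., move ·, go to B
B | [.]011...   read . → write 1, move →, go to C
C | 1[0]11...   read 0 → write 0, move ·, go to B
B | 1[0]11...   read 0 → write 1, move →, go to D
D | 11[1]1...   read 1 → write 1, move →, go to B
B | 111[1]...   read 1 → write 0, move →, go to B
B | 1110[.]..   read . → write 1, move →, go to C
C | 11101[.].   read . → write ., move →, go to A
A | 11101.[.]
No transition is defined for (A, .); M halts in state A.

A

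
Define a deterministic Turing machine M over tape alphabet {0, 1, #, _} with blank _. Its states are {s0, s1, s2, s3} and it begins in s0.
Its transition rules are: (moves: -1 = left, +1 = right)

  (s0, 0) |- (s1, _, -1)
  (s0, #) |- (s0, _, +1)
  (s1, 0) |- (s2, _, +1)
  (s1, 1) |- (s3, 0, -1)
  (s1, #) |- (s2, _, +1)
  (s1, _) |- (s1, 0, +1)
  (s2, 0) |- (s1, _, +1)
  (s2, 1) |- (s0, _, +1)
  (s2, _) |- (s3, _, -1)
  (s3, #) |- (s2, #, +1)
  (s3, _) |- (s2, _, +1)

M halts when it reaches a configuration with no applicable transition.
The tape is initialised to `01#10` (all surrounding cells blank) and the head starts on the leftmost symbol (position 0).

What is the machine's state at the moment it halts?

s3

state=s0 head=0 tape=_[0]1#10   (s0,0)→(s1,_,-1)
state=s1 head=-1 tape=[_]_1#10   (s1,_)→(s1,0,+1)
state=s1 head=0 tape=0[_]1#10   (s1,_)→(s1,0,+1)
state=s1 head=1 tape=00[1]#10   (s1,1)→(s3,0,-1)
state=s3 head=0 tape=0[0]0#10
No transition is defined for (s3, 0); M halts in state s3.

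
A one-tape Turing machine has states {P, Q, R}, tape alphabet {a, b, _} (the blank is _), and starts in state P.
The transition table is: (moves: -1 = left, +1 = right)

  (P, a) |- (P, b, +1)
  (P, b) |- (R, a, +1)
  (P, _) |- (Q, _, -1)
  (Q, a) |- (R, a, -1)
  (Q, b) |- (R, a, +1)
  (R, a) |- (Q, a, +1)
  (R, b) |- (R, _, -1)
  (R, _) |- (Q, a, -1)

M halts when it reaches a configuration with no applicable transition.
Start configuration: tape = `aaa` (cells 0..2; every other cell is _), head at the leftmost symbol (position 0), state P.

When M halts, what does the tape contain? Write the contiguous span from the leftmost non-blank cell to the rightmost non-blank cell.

a__aa

state=P head=0 tape=__[a]aa_   (P,a)→(P,b,+1)
state=P head=1 tape=__b[a]a_   (P,a)→(P,b,+1)
state=P head=2 tape=__bb[a]_   (P,a)→(P,b,+1)
state=P head=3 tape=__bbb[_]   (P,_)→(Q,_,-1)
state=Q head=2 tape=__bb[b]_   (Q,b)→(R,a,+1)
state=R head=3 tape=__bba[_]   (R,_)→(Q,a,-1)
state=Q head=2 tape=__bb[a]a   (Q,a)→(R,a,-1)
state=R head=1 tape=__b[b]aa   (R,b)→(R,_,-1)
state=R head=0 tape=__[b]_aa   (R,b)→(R,_,-1)
state=R head=-1 tape=_[_]__aa   (R,_)→(Q,a,-1)
state=Q head=-2 tape=[_]a__aa
The non-blank tape span at halt is a__aa.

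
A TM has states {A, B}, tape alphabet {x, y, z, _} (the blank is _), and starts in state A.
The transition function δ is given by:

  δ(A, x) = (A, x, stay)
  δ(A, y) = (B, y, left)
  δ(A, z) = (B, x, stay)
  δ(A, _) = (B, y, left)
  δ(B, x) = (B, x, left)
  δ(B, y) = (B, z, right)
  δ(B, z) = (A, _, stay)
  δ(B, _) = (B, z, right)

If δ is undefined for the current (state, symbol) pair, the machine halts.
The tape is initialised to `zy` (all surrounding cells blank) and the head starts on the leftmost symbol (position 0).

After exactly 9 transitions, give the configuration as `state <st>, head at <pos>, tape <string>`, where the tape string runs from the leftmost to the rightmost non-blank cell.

state B, head at -1, tape zzxy

state=A head=0 tape=__[z]y   (A,z)→(B,x,stay)
state=B head=0 tape=__[x]y   (B,x)→(B,x,left)
state=B head=-1 tape=_[_]xy   (B,_)→(B,z,right)
state=B head=0 tape=_z[x]y   (B,x)→(B,x,left)
state=B head=-1 tape=_[z]xy   (B,z)→(A,_,stay)
state=A head=-1 tape=_[_]xy   (A,_)→(B,y,left)
state=B head=-2 tape=[_]yxy   (B,_)→(B,z,right)
state=B head=-1 tape=z[y]xy   (B,y)→(B,z,right)
state=B head=0 tape=zz[x]y   (B,x)→(B,x,left)
state=B head=-1 tape=z[z]xy
After 9 steps: state B, head at -1, tape zzxy.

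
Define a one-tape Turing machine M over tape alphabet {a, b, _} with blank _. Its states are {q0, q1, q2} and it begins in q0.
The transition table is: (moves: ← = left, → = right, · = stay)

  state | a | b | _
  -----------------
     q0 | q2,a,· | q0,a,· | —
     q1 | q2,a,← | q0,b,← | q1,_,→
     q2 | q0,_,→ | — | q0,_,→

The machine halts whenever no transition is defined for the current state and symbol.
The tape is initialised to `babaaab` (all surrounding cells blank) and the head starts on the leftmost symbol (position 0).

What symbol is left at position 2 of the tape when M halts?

_

state=q0 head=0 tape=[b]abaaab_   (q0,b)→(q0,a,·)
state=q0 head=0 tape=[a]abaaab_   (q0,a)→(q2,a,·)
state=q2 head=0 tape=[a]abaaab_   (q2,a)→(q0,_,→)
state=q0 head=1 tape=_[a]baaab_   (q0,a)→(q2,a,·)
state=q2 head=1 tape=_[a]baaab_   (q2,a)→(q0,_,→)
state=q0 head=2 tape=__[b]aaab_   (q0,b)→(q0,a,·)
state=q0 head=2 tape=__[a]aaab_   (q0,a)→(q2,a,·)
state=q2 head=2 tape=__[a]aaab_   (q2,a)→(q0,_,→)
state=q0 head=3 tape=___[a]aab_   (q0,a)→(q2,a,·)
state=q2 head=3 tape=___[a]aab_   (q2,a)→(q0,_,→)
state=q0 head=4 tape=____[a]ab_   (q0,a)→(q2,a,·)
state=q2 head=4 tape=____[a]ab_   (q2,a)→(q0,_,→)
state=q0 head=5 tape=_____[a]b_   (q0,a)→(q2,a,·)
state=q2 head=5 tape=_____[a]b_   (q2,a)→(q0,_,→)
state=q0 head=6 tape=______[b]_   (q0,b)→(q0,a,·)
state=q0 head=6 tape=______[a]_   (q0,a)→(q2,a,·)
state=q2 head=6 tape=______[a]_   (q2,a)→(q0,_,→)
state=q0 head=7 tape=_______[_]
Cell 2 holds _ when M halts.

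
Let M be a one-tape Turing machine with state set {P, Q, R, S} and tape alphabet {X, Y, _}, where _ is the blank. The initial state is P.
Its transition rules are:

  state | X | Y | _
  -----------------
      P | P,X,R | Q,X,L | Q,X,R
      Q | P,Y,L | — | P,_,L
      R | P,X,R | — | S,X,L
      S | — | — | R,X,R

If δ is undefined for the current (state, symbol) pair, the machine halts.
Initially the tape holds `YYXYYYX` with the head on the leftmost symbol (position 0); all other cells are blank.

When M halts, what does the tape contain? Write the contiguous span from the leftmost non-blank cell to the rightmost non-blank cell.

P | ___[Y]YXYYYX   read Y → write X, move L, go to Q
Q | __[_]XYXYYYX   read _ → write _, move L, go to P
P | _[_]_XYXYYYX   read _ → write X, move R, go to Q
Q | _X[_]XYXYYYX   read _ → write _, move L, go to P
P | _[X]_XYXYYYX   read X → write X, move R, go to P
P | _X[_]XYXYYYX   read _ → write X, move R, go to Q
Q | _XX[X]YXYYYX   read X → write Y, move L, go to P
P | _X[X]YYXYYYX   read X → write X, move R, go to P
P | _XX[Y]YXYYYX   read Y → write X, move L, go to Q
Q | _X[X]XYXYYYX   read X → write Y, move L, go to P
P | _[X]YXYXYYYX   read X → write X, move R, go to P
P | _X[Y]XYXYYYX   read Y → write X, move L, go to Q
Q | _[X]XXYXYYYX   read X → write Y, move L, go to P
P | [_]YXXYXYYYX   read _ → write X, move R, go to Q
Q | X[Y]XXYXYYYX
The non-blank tape span at halt is XYXXYXYYYX.

XYXXYXYYYX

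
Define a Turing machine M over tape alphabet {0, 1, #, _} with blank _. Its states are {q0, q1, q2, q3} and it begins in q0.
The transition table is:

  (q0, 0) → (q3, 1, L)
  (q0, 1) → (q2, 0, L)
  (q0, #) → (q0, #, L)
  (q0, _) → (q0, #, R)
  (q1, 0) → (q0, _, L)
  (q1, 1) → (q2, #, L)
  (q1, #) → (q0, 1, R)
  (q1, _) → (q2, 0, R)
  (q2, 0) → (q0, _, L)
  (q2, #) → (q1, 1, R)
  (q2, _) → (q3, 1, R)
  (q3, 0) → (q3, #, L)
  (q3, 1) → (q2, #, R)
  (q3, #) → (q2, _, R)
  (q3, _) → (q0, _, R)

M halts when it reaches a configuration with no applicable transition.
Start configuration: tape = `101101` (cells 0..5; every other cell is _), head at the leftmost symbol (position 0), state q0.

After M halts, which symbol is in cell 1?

1

q0 | __[1]01101   read 1 → write 0, move L, go to q2
q2 | _[_]001101   read _ → write 1, move R, go to q3
q3 | _1[0]01101   read 0 → write #, move L, go to q3
q3 | _[1]#01101   read 1 → write #, move R, go to q2
q2 | _#[#]01101   read # → write 1, move R, go to q1
q1 | _#1[0]1101   read 0 → write _, move L, go to q0
q0 | _#[1]_1101   read 1 → write 0, move L, go to q2
q2 | _[#]0_1101   read # → write 1, move R, go to q1
q1 | _1[0]_1101   read 0 → write _, move L, go to q0
q0 | _[1]__1101   read 1 → write 0, move L, go to q2
q2 | [_]0__1101   read _ → write 1, move R, go to q3
q3 | 1[0]__1101   read 0 → write #, move L, go to q3
q3 | [1]#__1101   read 1 → write #, move R, go to q2
q2 | #[#]__1101   read # → write 1, move R, go to q1
q1 | #1[_]_1101   read _ → write 0, move R, go to q2
q2 | #10[_]1101   read _ → write 1, move R, go to q3
q3 | #101[1]101   read 1 → write #, move R, go to q2
q2 | #101#[1]01
Cell 1 holds 1 when M halts.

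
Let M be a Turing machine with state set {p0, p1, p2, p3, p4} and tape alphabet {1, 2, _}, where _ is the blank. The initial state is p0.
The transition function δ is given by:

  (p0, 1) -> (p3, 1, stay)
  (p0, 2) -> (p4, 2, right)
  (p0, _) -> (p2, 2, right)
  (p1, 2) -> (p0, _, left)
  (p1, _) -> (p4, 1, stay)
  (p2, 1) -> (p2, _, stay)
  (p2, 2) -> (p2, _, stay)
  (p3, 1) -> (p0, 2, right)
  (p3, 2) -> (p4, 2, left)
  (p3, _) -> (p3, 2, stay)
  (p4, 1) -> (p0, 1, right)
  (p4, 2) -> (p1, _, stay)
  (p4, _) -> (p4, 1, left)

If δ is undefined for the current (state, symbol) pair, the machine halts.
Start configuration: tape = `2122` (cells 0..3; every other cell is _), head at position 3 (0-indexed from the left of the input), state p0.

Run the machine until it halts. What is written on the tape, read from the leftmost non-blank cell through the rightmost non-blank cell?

state=p0 head=3 tape=212[2]___   (p0,2)→(p4,2,right)
state=p4 head=4 tape=2122[_]__   (p4,_)→(p4,1,left)
state=p4 head=3 tape=212[2]1__   (p4,2)→(p1,_,stay)
state=p1 head=3 tape=212[_]1__   (p1,_)→(p4,1,stay)
state=p4 head=3 tape=212[1]1__   (p4,1)→(p0,1,right)
state=p0 head=4 tape=2121[1]__   (p0,1)→(p3,1,stay)
state=p3 head=4 tape=2121[1]__   (p3,1)→(p0,2,right)
state=p0 head=5 tape=21212[_]_   (p0,_)→(p2,2,right)
state=p2 head=6 tape=212122[_]
The non-blank tape span at halt is 212122.

212122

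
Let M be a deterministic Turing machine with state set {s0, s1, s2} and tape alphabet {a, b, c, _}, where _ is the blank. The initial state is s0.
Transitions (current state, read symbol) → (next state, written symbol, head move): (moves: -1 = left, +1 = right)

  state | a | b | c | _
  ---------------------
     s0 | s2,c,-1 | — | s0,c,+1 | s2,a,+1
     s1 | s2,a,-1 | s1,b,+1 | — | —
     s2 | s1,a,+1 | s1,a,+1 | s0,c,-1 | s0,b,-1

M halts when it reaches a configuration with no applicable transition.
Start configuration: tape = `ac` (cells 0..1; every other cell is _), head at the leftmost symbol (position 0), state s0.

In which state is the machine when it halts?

s0 | __[a]c   read a → write c, move -1, go to s2
s2 | _[_]cc   read _ → write b, move -1, go to s0
s0 | [_]bcc   read _ → write a, move +1, go to s2
s2 | a[b]cc   read b → write a, move +1, go to s1
s1 | aa[c]c
No transition is defined for (s1, c); M halts in state s1.

s1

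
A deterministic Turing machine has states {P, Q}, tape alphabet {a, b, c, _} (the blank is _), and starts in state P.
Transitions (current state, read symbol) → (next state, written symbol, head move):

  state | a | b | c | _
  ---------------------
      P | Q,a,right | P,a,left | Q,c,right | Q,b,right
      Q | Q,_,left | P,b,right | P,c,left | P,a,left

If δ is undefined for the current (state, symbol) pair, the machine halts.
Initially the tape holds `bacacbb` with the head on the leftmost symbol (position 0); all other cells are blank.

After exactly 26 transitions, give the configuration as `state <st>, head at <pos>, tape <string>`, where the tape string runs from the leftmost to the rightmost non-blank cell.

state P, head at -2, tape baaacacbb

state=P head=0 tape=__[b]acacbb   (P,b)→(P,a,left)
state=P head=-1 tape=_[_]aacacbb   (P,_)→(Q,b,right)
state=Q head=0 tape=_b[a]acacbb   (Q,a)→(Q,_,left)
state=Q head=-1 tape=_[b]_acacbb   (Q,b)→(P,b,right)
state=P head=0 tape=_b[_]acacbb   (P,_)→(Q,b,right)
state=Q head=1 tape=_bb[a]cacbb   (Q,a)→(Q,_,left)
state=Q head=0 tape=_b[b]_cacbb   (Q,b)→(P,b,right)
state=P head=1 tape=_bb[_]cacbb   (P,_)→(Q,b,right)
state=Q head=2 tape=_bbb[c]acbb   (Q,c)→(P,c,left)
state=P head=1 tape=_bb[b]cacbb   (P,b)→(P,a,left)
state=P head=0 tape=_b[b]acacbb   (P,b)→(P,a,left)
state=P head=-1 tape=_[b]aacacbb   (P,b)→(P,a,left)
state=P head=-2 tape=[_]aaacacbb   (P,_)→(Q,b,right)
state=Q head=-1 tape=b[a]aacacbb   (Q,a)→(Q,_,left)
state=Q head=-2 tape=[b]_aacacbb   (Q,b)→(P,b,right)
state=P head=-1 tape=b[_]aacacbb   (P,_)→(Q,b,right)
state=Q head=0 tape=bb[a]acacbb   (Q,a)→(Q,_,left)
state=Q head=-1 tape=b[b]_acacbb   (Q,b)→(P,b,right)
state=P head=0 tape=bb[_]acacbb   (P,_)→(Q,b,right)
state=Q head=1 tape=bbb[a]cacbb   (Q,a)→(Q,_,left)
state=Q head=0 tape=bb[b]_cacbb   (Q,b)→(P,b,right)
state=P head=1 tape=bbb[_]cacbb   (P,_)→(Q,b,right)
state=Q head=2 tape=bbbb[c]acbb   (Q,c)→(P,c,left)
state=P head=1 tape=bbb[b]cacbb   (P,b)→(P,a,left)
state=P head=0 tape=bb[b]acacbb   (P,b)→(P,a,left)
state=P head=-1 tape=b[b]aacacbb   (P,b)→(P,a,left)
state=P head=-2 tape=[b]aaacacbb
After 26 steps: state P, head at -2, tape baaacacbb.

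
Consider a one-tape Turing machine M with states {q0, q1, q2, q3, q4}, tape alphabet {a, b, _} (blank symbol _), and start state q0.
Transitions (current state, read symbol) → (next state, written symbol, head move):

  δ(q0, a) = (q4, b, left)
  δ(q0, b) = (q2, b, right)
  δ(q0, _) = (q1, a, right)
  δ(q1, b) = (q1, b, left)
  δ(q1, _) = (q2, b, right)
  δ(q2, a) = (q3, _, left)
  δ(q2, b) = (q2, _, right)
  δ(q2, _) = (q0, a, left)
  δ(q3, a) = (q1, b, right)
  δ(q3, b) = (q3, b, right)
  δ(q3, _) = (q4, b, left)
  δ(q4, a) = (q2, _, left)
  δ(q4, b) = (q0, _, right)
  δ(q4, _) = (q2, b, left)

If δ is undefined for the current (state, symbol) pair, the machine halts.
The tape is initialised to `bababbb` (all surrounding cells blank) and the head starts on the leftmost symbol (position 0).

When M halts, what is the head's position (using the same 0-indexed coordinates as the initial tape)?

state=q0 head=0 tape=[b]ababbb_   (q0,b)→(q2,b,right)
state=q2 head=1 tape=b[a]babbb_   (q2,a)→(q3,_,left)
state=q3 head=0 tape=[b]_babbb_   (q3,b)→(q3,b,right)
state=q3 head=1 tape=b[_]babbb_   (q3,_)→(q4,b,left)
state=q4 head=0 tape=[b]bbabbb_   (q4,b)→(q0,_,right)
state=q0 head=1 tape=_[b]babbb_   (q0,b)→(q2,b,right)
state=q2 head=2 tape=_b[b]abbb_   (q2,b)→(q2,_,right)
state=q2 head=3 tape=_b_[a]bbb_   (q2,a)→(q3,_,left)
state=q3 head=2 tape=_b[_]_bbb_   (q3,_)→(q4,b,left)
state=q4 head=1 tape=_[b]b_bbb_   (q4,b)→(q0,_,right)
state=q0 head=2 tape=__[b]_bbb_   (q0,b)→(q2,b,right)
state=q2 head=3 tape=__b[_]bbb_   (q2,_)→(q0,a,left)
state=q0 head=2 tape=__[b]abbb_   (q0,b)→(q2,b,right)
state=q2 head=3 tape=__b[a]bbb_   (q2,a)→(q3,_,left)
state=q3 head=2 tape=__[b]_bbb_   (q3,b)→(q3,b,right)
state=q3 head=3 tape=__b[_]bbb_   (q3,_)→(q4,b,left)
state=q4 head=2 tape=__[b]bbbb_   (q4,b)→(q0,_,right)
state=q0 head=3 tape=___[b]bbb_   (q0,b)→(q2,b,right)
state=q2 head=4 tape=___b[b]bb_   (q2,b)→(q2,_,right)
state=q2 head=5 tape=___b_[b]b_   (q2,b)→(q2,_,right)
state=q2 head=6 tape=___b__[b]_   (q2,b)→(q2,_,right)
state=q2 head=7 tape=___b___[_]   (q2,_)→(q0,a,left)
state=q0 head=6 tape=___b__[_]a   (q0,_)→(q1,a,right)
state=q1 head=7 tape=___b__a[a]
At halt the head is at cell 7.

7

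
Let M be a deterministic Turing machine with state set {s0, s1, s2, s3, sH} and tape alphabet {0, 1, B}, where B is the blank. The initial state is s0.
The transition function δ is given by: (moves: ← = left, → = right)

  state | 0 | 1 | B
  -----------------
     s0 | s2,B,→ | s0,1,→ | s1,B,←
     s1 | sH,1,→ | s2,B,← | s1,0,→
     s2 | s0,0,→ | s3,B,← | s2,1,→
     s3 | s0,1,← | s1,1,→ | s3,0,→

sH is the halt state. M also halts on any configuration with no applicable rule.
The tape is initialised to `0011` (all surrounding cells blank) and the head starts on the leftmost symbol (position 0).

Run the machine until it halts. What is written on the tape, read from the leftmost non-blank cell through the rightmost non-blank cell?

01

s0 | B[0]011B   read 0 → write B, move →, go to s2
s2 | BB[0]11B   read 0 → write 0, move →, go to s0
s0 | BB0[1]1B   read 1 → write 1, move →, go to s0
s0 | BB01[1]B   read 1 → write 1, move →, go to s0
s0 | BB011[B]   read B → write B, move ←, go to s1
s1 | BB01[1]B   read 1 → write B, move ←, go to s2
s2 | BB0[1]BB   read 1 → write B, move ←, go to s3
s3 | BB[0]BBB   read 0 → write 1, move ←, go to s0
s0 | B[B]1BBB   read B → write B, move ←, go to s1
s1 | [B]B1BBB   read B → write 0, move →, go to s1
s1 | 0[B]1BBB   read B → write 0, move →, go to s1
s1 | 00[1]BBB   read 1 → write B, move ←, go to s2
s2 | 0[0]BBBB   read 0 → write 0, move →, go to s0
s0 | 00[B]BBB   read B → write B, move ←, go to s1
s1 | 0[0]BBBB   read 0 → write 1, move →, go to sH
sH | 01[B]BBB
The non-blank tape span at halt is 01.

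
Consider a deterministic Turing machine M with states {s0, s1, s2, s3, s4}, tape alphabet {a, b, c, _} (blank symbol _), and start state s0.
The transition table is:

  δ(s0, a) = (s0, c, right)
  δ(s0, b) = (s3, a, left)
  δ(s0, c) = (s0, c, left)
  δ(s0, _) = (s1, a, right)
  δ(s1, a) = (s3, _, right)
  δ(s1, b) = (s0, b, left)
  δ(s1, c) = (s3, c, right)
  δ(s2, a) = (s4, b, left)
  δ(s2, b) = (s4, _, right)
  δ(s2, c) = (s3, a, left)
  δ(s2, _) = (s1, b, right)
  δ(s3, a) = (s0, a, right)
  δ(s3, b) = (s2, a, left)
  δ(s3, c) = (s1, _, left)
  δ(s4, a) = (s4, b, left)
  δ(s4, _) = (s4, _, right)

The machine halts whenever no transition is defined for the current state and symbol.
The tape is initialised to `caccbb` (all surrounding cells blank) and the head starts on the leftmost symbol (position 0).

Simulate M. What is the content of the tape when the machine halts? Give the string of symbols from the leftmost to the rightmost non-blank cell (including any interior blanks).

ac_cccbb

state=s0 head=0 tape=__[c]accbb   (s0,c)→(s0,c,left)
state=s0 head=-1 tape=_[_]caccbb   (s0,_)→(s1,a,right)
state=s1 head=0 tape=_a[c]accbb   (s1,c)→(s3,c,right)
state=s3 head=1 tape=_ac[a]ccbb   (s3,a)→(s0,a,right)
state=s0 head=2 tape=_aca[c]cbb   (s0,c)→(s0,c,left)
state=s0 head=1 tape=_ac[a]ccbb   (s0,a)→(s0,c,right)
state=s0 head=2 tape=_acc[c]cbb   (s0,c)→(s0,c,left)
state=s0 head=1 tape=_ac[c]ccbb   (s0,c)→(s0,c,left)
state=s0 head=0 tape=_a[c]cccbb   (s0,c)→(s0,c,left)
state=s0 head=-1 tape=_[a]ccccbb   (s0,a)→(s0,c,right)
state=s0 head=0 tape=_c[c]cccbb   (s0,c)→(s0,c,left)
state=s0 head=-1 tape=_[c]ccccbb   (s0,c)→(s0,c,left)
state=s0 head=-2 tape=[_]cccccbb   (s0,_)→(s1,a,right)
state=s1 head=-1 tape=a[c]ccccbb   (s1,c)→(s3,c,right)
state=s3 head=0 tape=ac[c]cccbb   (s3,c)→(s1,_,left)
state=s1 head=-1 tape=a[c]_cccbb   (s1,c)→(s3,c,right)
state=s3 head=0 tape=ac[_]cccbb
The non-blank tape span at halt is ac_cccbb.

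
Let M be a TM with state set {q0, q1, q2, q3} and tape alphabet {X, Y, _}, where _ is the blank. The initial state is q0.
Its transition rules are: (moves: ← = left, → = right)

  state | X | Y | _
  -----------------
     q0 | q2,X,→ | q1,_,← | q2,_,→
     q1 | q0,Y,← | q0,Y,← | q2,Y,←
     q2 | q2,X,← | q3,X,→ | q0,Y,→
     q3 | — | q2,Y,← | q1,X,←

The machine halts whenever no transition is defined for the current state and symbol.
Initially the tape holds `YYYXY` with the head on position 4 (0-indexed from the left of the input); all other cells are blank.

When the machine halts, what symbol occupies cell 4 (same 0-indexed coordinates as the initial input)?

_

q0 | ___YYYX[Y]   read Y → write _, move ←, go to q1
q1 | ___YYY[X]_   read X → write Y, move ←, go to q0
q0 | ___YY[Y]Y_   read Y → write _, move ←, go to q1
q1 | ___Y[Y]_Y_   read Y → write Y, move ←, go to q0
q0 | ___[Y]Y_Y_   read Y → write _, move ←, go to q1
q1 | __[_]_Y_Y_   read _ → write Y, move ←, go to q2
q2 | _[_]Y_Y_Y_   read _ → write Y, move →, go to q0
q0 | _Y[Y]_Y_Y_   read Y → write _, move ←, go to q1
q1 | _[Y]__Y_Y_   read Y → write Y, move ←, go to q0
q0 | [_]Y__Y_Y_   read _ → write _, move →, go to q2
q2 | _[Y]__Y_Y_   read Y → write X, move →, go to q3
q3 | _X[_]_Y_Y_   read _ → write X, move ←, go to q1
q1 | _[X]X_Y_Y_   read X → write Y, move ←, go to q0
q0 | [_]YX_Y_Y_   read _ → write _, move →, go to q2
q2 | _[Y]X_Y_Y_   read Y → write X, move →, go to q3
q3 | _X[X]_Y_Y_
Cell 4 holds _ when M halts.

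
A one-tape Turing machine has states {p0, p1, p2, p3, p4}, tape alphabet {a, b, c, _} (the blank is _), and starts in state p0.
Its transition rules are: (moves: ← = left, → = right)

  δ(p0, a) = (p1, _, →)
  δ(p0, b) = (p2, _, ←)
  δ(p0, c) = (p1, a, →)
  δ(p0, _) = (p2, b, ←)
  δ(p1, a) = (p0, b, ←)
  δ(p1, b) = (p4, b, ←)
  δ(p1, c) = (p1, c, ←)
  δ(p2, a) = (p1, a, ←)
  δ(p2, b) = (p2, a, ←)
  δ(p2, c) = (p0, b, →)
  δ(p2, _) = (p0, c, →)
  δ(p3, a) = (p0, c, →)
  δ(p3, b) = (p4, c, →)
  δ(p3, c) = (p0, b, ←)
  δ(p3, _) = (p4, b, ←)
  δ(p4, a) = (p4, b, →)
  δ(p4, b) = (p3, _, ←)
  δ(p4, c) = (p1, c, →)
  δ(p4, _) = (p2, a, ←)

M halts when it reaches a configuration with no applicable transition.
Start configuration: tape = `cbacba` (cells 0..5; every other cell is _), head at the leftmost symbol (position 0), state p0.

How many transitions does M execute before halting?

29

p0 | ___[c]bacba   read c → write a, move →, go to p1
p1 | ___a[b]acba   read b → write b, move ←, go to p4
p4 | ___[a]bacba   read a → write b, move →, go to p4
p4 | ___b[b]acba   read b → write _, move ←, go to p3
p3 | ___[b]_acba   read b → write c, move →, go to p4
p4 | ___c[_]acba   read _ → write a, move ←, go to p2
p2 | ___[c]aacba   read c → write b, move →, go to p0
p0 | ___b[a]acba   read a → write _, move →, go to p1
p1 | ___b_[a]cba   read a → write b, move ←, go to p0
p0 | ___b[_]bcba   read _ → write b, move ←, go to p2
p2 | ___[b]bbcba   read b → write a, move ←, go to p2
p2 | __[_]abbcba   read _ → write c, move →, go to p0
p0 | __c[a]bbcba   read a → write _, move →, go to p1
p1 | __c_[b]bcba   read b → write b, move ←, go to p4
p4 | __c[_]bbcba   read _ → write a, move ←, go to p2
p2 | __[c]abbcba   read c → write b, move →, go to p0
p0 | __b[a]bbcba   read a → write _, move →, go to p1
p1 | __b_[b]bcba   read b → write b, move ←, go to p4
p4 | __b[_]bbcba   read _ → write a, move ←, go to p2
p2 | __[b]abbcba   read b → write a, move ←, go to p2
p2 | _[_]aabbcba   read _ → write c, move →, go to p0
p0 | _c[a]abbcba   read a → write _, move →, go to p1
p1 | _c_[a]bbcba   read a → write b, move ←, go to p0
p0 | _c[_]bbbcba   read _ → write b, move ←, go to p2
p2 | _[c]bbbbcba   read c → write b, move →, go to p0
p0 | _b[b]bbbcba   read b → write _, move ←, go to p2
p2 | _[b]_bbbcba   read b → write a, move ←, go to p2
p2 | [_]a_bbbcba   read _ → write c, move →, go to p0
p0 | c[a]_bbbcba   read a → write _, move →, go to p1
p1 | c_[_]bbbcba
M halts after 29 transitions.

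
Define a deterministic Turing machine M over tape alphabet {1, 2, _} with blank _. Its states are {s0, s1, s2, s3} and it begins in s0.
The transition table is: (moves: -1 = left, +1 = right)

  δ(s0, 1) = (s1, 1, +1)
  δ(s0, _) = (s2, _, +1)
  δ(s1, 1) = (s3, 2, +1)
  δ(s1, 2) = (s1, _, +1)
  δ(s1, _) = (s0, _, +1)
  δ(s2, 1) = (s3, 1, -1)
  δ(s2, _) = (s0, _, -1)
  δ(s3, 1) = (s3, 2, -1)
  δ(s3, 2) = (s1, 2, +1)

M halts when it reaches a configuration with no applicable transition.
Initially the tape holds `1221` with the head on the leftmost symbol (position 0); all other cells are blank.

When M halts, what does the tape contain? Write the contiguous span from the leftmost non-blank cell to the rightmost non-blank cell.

state=s0 head=0 tape=[1]221_   (s0,1)→(s1,1,+1)
state=s1 head=1 tape=1[2]21_   (s1,2)→(s1,_,+1)
state=s1 head=2 tape=1_[2]1_   (s1,2)→(s1,_,+1)
state=s1 head=3 tape=1__[1]_   (s1,1)→(s3,2,+1)
state=s3 head=4 tape=1__2[_]
The non-blank tape span at halt is 1__2.

1__2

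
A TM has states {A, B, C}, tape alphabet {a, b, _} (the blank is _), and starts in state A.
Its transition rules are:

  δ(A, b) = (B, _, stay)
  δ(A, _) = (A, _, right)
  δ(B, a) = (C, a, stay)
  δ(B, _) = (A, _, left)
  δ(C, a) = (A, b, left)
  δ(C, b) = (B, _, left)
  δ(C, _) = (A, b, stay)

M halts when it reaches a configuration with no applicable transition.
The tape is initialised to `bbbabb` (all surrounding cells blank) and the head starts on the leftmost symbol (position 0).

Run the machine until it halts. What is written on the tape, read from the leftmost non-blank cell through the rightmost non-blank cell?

state=A head=0 tape=_[b]bbabb   (A,b)→(B,_,stay)
state=B head=0 tape=_[_]bbabb   (B,_)→(A,_,left)
state=A head=-1 tape=[_]_bbabb   (A,_)→(A,_,right)
state=A head=0 tape=_[_]bbabb   (A,_)→(A,_,right)
state=A head=1 tape=__[b]babb   (A,b)→(B,_,stay)
state=B head=1 tape=__[_]babb   (B,_)→(A,_,left)
state=A head=0 tape=_[_]_babb   (A,_)→(A,_,right)
state=A head=1 tape=__[_]babb   (A,_)→(A,_,right)
state=A head=2 tape=___[b]abb   (A,b)→(B,_,stay)
state=B head=2 tape=___[_]abb   (B,_)→(A,_,left)
state=A head=1 tape=__[_]_abb   (A,_)→(A,_,right)
state=A head=2 tape=___[_]abb   (A,_)→(A,_,right)
state=A head=3 tape=____[a]bb
The non-blank tape span at halt is abb.

abb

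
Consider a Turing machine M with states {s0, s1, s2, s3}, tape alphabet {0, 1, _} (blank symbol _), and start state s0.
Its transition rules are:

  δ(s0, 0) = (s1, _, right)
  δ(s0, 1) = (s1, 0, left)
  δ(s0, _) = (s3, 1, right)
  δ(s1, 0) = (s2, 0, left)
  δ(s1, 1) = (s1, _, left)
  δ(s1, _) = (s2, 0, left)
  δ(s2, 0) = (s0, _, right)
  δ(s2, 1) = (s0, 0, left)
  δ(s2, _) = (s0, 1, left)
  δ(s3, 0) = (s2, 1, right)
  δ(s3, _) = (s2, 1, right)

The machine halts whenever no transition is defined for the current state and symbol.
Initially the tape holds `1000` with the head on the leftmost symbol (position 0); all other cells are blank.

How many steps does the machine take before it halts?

4

s0 | ___[1]000   read 1 → write 0, move left, go to s1
s1 | __[_]0000   read _ → write 0, move left, go to s2
s2 | _[_]00000   read _ → write 1, move left, go to s0
s0 | [_]100000   read _ → write 1, move right, go to s3
s3 | 1[1]00000
M halts after 4 transitions.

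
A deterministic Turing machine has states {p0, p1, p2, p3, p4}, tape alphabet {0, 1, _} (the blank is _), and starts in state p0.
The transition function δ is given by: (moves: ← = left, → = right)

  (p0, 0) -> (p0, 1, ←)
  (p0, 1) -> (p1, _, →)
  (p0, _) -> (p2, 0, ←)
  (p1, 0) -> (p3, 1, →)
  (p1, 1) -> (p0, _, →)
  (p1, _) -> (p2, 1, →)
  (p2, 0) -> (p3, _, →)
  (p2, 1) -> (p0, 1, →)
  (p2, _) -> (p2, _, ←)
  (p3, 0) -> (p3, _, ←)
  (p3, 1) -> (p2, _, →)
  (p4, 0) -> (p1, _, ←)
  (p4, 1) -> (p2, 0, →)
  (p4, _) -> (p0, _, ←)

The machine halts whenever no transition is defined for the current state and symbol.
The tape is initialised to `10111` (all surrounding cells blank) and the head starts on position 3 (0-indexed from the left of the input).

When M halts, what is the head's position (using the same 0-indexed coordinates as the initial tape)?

state=p0 head=3 tape=101[1]1_   (p0,1)→(p1,_,→)
state=p1 head=4 tape=101_[1]_   (p1,1)→(p0,_,→)
state=p0 head=5 tape=101__[_]   (p0,_)→(p2,0,←)
state=p2 head=4 tape=101_[_]0   (p2,_)→(p2,_,←)
state=p2 head=3 tape=101[_]_0   (p2,_)→(p2,_,←)
state=p2 head=2 tape=10[1]__0   (p2,1)→(p0,1,→)
state=p0 head=3 tape=101[_]_0   (p0,_)→(p2,0,←)
state=p2 head=2 tape=10[1]0_0   (p2,1)→(p0,1,→)
state=p0 head=3 tape=101[0]_0   (p0,0)→(p0,1,←)
state=p0 head=2 tape=10[1]1_0   (p0,1)→(p1,_,→)
state=p1 head=3 tape=10_[1]_0   (p1,1)→(p0,_,→)
state=p0 head=4 tape=10__[_]0   (p0,_)→(p2,0,←)
state=p2 head=3 tape=10_[_]00   (p2,_)→(p2,_,←)
state=p2 head=2 tape=10[_]_00   (p2,_)→(p2,_,←)
state=p2 head=1 tape=1[0]__00   (p2,0)→(p3,_,→)
state=p3 head=2 tape=1_[_]_00
At halt the head is at cell 2.

2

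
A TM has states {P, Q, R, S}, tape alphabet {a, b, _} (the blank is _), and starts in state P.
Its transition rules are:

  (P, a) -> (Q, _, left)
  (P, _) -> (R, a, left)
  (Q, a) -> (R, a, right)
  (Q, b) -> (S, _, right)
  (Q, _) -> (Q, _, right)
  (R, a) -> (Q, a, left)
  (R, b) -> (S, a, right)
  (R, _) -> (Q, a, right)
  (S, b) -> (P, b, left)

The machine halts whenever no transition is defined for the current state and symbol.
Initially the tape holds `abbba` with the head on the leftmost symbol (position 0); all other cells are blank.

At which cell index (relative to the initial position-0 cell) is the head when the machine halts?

4

state=P head=0 tape=_[a]bbba   (P,a)→(Q,_,left)
state=Q head=-1 tape=[_]_bbba   (Q,_)→(Q,_,right)
state=Q head=0 tape=_[_]bbba   (Q,_)→(Q,_,right)
state=Q head=1 tape=__[b]bba   (Q,b)→(S,_,right)
state=S head=2 tape=___[b]ba   (S,b)→(P,b,left)
state=P head=1 tape=__[_]bba   (P,_)→(R,a,left)
state=R head=0 tape=_[_]abba   (R,_)→(Q,a,right)
state=Q head=1 tape=_a[a]bba   (Q,a)→(R,a,right)
state=R head=2 tape=_aa[b]ba   (R,b)→(S,a,right)
state=S head=3 tape=_aaa[b]a   (S,b)→(P,b,left)
state=P head=2 tape=_aa[a]ba   (P,a)→(Q,_,left)
state=Q head=1 tape=_a[a]_ba   (Q,a)→(R,a,right)
state=R head=2 tape=_aa[_]ba   (R,_)→(Q,a,right)
state=Q head=3 tape=_aaa[b]a   (Q,b)→(S,_,right)
state=S head=4 tape=_aaa_[a]
At halt the head is at cell 4.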